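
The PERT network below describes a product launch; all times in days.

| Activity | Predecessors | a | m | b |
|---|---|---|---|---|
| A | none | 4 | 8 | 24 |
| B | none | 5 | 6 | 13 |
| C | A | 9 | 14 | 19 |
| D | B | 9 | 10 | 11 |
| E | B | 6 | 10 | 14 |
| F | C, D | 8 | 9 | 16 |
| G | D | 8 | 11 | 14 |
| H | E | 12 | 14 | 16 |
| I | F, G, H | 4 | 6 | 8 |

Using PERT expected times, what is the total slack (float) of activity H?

te_A = (4 + 4·8 + 24)/6 = 60/6 = 10
te_B = (5 + 4·6 + 13)/6 = 42/6 = 7
te_C = (9 + 4·14 + 19)/6 = 84/6 = 14
te_D = (9 + 4·10 + 11)/6 = 60/6 = 10
te_E = (6 + 4·10 + 14)/6 = 60/6 = 10
te_F = (8 + 4·9 + 16)/6 = 60/6 = 10
te_G = (8 + 4·11 + 14)/6 = 66/6 = 11
te_H = (12 + 4·14 + 16)/6 = 84/6 = 14
te_I = (4 + 4·6 + 8)/6 = 36/6 = 6

Forward pass:
ES_A = 0; EF_A = 10
ES_B = 0; EF_B = 7
ES_C = 10; EF_C = 10+14 = 24
ES_D = 7; EF_D = 7+10 = 17
ES_E = 7; EF_E = 7+10 = 17
ES_F = max(EF_C=24, EF_D=17) = 24; EF_F = 24+10 = 34
ES_G = 17; EF_G = 17+11 = 28
ES_H = 17; EF_H = 17+14 = 31
ES_I = max(EF_F=34, EF_G=28, EF_H=31) = 34; EF_I = 34+6 = 40
Expected project duration μ = 40 days. Critical path: A → C → F → I.

Backward pass:
LF_I = 40; LS_I = 40−6 = 34
LF_H = LS_I = 34; LS_H = 34−14 = 20
LF_G = LS_I = 34; LS_G = 34−11 = 23
LF_F = LS_I = 34; LS_F = 34−10 = 24
LF_E = LS_H = 20; LS_E = 20−10 = 10
LF_D = min(LS_F=24, LS_G=23) = 23; LS_D = 23−10 = 13
LF_C = LS_F = 24; LS_C = 24−14 = 10
LF_B = min(LS_D=13, LS_E=10) = 10; LS_B = 10−7 = 3
LF_A = LS_C = 10; LS_A = 10−10 = 0
Slack_H = LS_H − ES_H = 20 − 17 = 3

3 days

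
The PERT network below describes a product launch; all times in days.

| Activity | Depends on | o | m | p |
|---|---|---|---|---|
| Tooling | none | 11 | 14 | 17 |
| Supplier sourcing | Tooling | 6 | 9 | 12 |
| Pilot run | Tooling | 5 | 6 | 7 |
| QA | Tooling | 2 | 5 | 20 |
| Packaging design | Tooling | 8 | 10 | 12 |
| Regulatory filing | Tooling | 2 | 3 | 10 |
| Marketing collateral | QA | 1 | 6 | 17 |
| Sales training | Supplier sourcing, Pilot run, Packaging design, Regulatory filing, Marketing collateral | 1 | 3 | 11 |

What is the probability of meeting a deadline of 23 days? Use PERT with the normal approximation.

0.022

te_Tooling = (11 + 4·14 + 17)/6 = 84/6 = 14; σ²_Tooling = ((17−11)/6)² = 1.000
te_Supplier sourcing = (6 + 4·9 + 12)/6 = 54/6 = 9; σ²_Supplier sourcing = ((12−6)/6)² = 1.000
te_Pilot run = (5 + 4·6 + 7)/6 = 36/6 = 6; σ²_Pilot run = ((7−5)/6)² = 0.111
te_QA = (2 + 4·5 + 20)/6 = 42/6 = 7; σ²_QA = ((20−2)/6)² = 9.000
te_Packaging design = (8 + 4·10 + 12)/6 = 60/6 = 10; σ²_Packaging design = ((12−8)/6)² = 0.444
te_Regulatory filing = (2 + 4·3 + 10)/6 = 24/6 = 4; σ²_Regulatory filing = ((10−2)/6)² = 1.778
te_Marketing collateral = (1 + 4·6 + 17)/6 = 42/6 = 7; σ²_Marketing collateral = ((17−1)/6)² = 7.111
te_Sales training = (1 + 4·3 + 11)/6 = 24/6 = 4; σ²_Sales training = ((11−1)/6)² = 2.778

Forward pass:
ES_Tooling = 0; EF_Tooling = 14
ES_Supplier sourcing = 14; EF_Supplier sourcing = 14+9 = 23
ES_Pilot run = 14; EF_Pilot run = 14+6 = 20
ES_QA = 14; EF_QA = 14+7 = 21
ES_Packaging design = 14; EF_Packaging design = 14+10 = 24
ES_Regulatory filing = 14; EF_Regulatory filing = 14+4 = 18
ES_Marketing collateral = 21; EF_Marketing collateral = 21+7 = 28
ES_Sales training = max(EF_Supplier sourcing=23, EF_Pilot run=20, EF_Packaging design=24, EF_Regulatory filing=18, EF_Marketing collateral=28) = 28; EF_Sales training = 28+4 = 32
Expected project duration μ = 32 days. Critical path: Tooling → QA → Marketing collateral → Sales training.

Variance along critical path = 1.000 + 9.000 + 7.111 + 2.778 = 19.889; σ = √19.889 = 4.460 days.
Z = (23 − 32) / 4.460 = -2.018
P(T ≤ 23) = Φ(-2.018) ≈ 0.022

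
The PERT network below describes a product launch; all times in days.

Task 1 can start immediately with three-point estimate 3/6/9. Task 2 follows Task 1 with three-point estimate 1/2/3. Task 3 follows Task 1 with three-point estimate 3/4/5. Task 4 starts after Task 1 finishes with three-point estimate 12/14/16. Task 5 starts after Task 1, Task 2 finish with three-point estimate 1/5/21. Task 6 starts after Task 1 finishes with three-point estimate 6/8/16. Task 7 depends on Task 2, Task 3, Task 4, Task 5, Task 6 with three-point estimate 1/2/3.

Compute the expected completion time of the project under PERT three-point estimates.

te_Task 1 = (3 + 4·6 + 9)/6 = 36/6 = 6
te_Task 2 = (1 + 4·2 + 3)/6 = 12/6 = 2
te_Task 3 = (3 + 4·4 + 5)/6 = 24/6 = 4
te_Task 4 = (12 + 4·14 + 16)/6 = 84/6 = 14
te_Task 5 = (1 + 4·5 + 21)/6 = 42/6 = 7
te_Task 6 = (6 + 4·8 + 16)/6 = 54/6 = 9
te_Task 7 = (1 + 4·2 + 3)/6 = 12/6 = 2

Forward pass:
ES_Task 1 = 0; EF_Task 1 = 6
ES_Task 2 = 6; EF_Task 2 = 6+2 = 8
ES_Task 3 = 6; EF_Task 3 = 6+4 = 10
ES_Task 4 = 6; EF_Task 4 = 6+14 = 20
ES_Task 5 = max(EF_Task 1=6, EF_Task 2=8) = 8; EF_Task 5 = 8+7 = 15
ES_Task 6 = 6; EF_Task 6 = 6+9 = 15
ES_Task 7 = max(EF_Task 2=8, EF_Task 3=10, EF_Task 4=20, EF_Task 5=15, EF_Task 6=15) = 20; EF_Task 7 = 20+2 = 22
Expected project duration μ = 22 days. Critical path: Task 1 → Task 4 → Task 7.

22 days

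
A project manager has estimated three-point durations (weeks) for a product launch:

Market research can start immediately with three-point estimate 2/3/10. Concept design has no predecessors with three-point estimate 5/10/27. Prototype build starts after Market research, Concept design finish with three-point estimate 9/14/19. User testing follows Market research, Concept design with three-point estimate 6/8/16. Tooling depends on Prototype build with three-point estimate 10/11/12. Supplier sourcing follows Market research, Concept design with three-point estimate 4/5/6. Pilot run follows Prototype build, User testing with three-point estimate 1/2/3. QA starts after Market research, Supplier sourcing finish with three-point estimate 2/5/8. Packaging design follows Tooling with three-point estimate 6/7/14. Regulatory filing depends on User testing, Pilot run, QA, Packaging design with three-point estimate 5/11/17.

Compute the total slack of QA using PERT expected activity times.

te_Market research = (2 + 4·3 + 10)/6 = 24/6 = 4
te_Concept design = (5 + 4·10 + 27)/6 = 72/6 = 12
te_Prototype build = (9 + 4·14 + 19)/6 = 84/6 = 14
te_User testing = (6 + 4·8 + 16)/6 = 54/6 = 9
te_Tooling = (10 + 4·11 + 12)/6 = 66/6 = 11
te_Supplier sourcing = (4 + 4·5 + 6)/6 = 30/6 = 5
te_Pilot run = (1 + 4·2 + 3)/6 = 12/6 = 2
te_QA = (2 + 4·5 + 8)/6 = 30/6 = 5
te_Packaging design = (6 + 4·7 + 14)/6 = 48/6 = 8
te_Regulatory filing = (5 + 4·11 + 17)/6 = 66/6 = 11

Forward pass:
ES_Market research = 0; EF_Market research = 4
ES_Concept design = 0; EF_Concept design = 12
ES_Prototype build = max(EF_Market research=4, EF_Concept design=12) = 12; EF_Prototype build = 12+14 = 26
ES_User testing = max(EF_Market research=4, EF_Concept design=12) = 12; EF_User testing = 12+9 = 21
ES_Tooling = 26; EF_Tooling = 26+11 = 37
ES_Supplier sourcing = max(EF_Market research=4, EF_Concept design=12) = 12; EF_Supplier sourcing = 12+5 = 17
ES_Pilot run = max(EF_Prototype build=26, EF_User testing=21) = 26; EF_Pilot run = 26+2 = 28
ES_QA = max(EF_Market research=4, EF_Supplier sourcing=17) = 17; EF_QA = 17+5 = 22
ES_Packaging design = 37; EF_Packaging design = 37+8 = 45
ES_Regulatory filing = max(EF_User testing=21, EF_Pilot run=28, EF_QA=22, EF_Packaging design=45) = 45; EF_Regulatory filing = 45+11 = 56
Expected project duration μ = 56 weeks. Critical path: Concept design → Prototype build → Tooling → Packaging design → Regulatory filing.

Backward pass:
LF_Regulatory filing = 56; LS_Regulatory filing = 56−11 = 45
LF_Packaging design = LS_Regulatory filing = 45; LS_Packaging design = 45−8 = 37
LF_QA = LS_Regulatory filing = 45; LS_QA = 45−5 = 40
LF_Pilot run = LS_Regulatory filing = 45; LS_Pilot run = 45−2 = 43
LF_Supplier sourcing = LS_QA = 40; LS_Supplier sourcing = 40−5 = 35
LF_Tooling = LS_Packaging design = 37; LS_Tooling = 37−11 = 26
LF_User testing = min(LS_Pilot run=43, LS_Regulatory filing=45) = 43; LS_User testing = 43−9 = 34
LF_Prototype build = min(LS_Tooling=26, LS_Pilot run=43) = 26; LS_Prototype build = 26−14 = 12
LF_Concept design = min(LS_Prototype build=12, LS_User testing=34, LS_Supplier sourcing=35) = 12; LS_Concept design = 12−12 = 0
LF_Market research = min(LS_Prototype build=12, LS_User testing=34, LS_Supplier sourcing=35, LS_QA=40) = 12; LS_Market research = 12−4 = 8
Slack_QA = LS_QA − ES_QA = 40 − 17 = 23

23 weeks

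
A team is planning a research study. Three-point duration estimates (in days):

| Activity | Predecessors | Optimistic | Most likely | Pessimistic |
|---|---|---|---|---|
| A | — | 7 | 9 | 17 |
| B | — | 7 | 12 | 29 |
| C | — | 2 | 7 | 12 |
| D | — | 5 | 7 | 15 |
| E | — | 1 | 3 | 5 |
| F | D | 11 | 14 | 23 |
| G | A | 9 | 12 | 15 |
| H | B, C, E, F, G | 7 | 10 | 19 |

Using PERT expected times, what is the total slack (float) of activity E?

te_A = (7 + 4·9 + 17)/6 = 60/6 = 10
te_B = (7 + 4·12 + 29)/6 = 84/6 = 14
te_C = (2 + 4·7 + 12)/6 = 42/6 = 7
te_D = (5 + 4·7 + 15)/6 = 48/6 = 8
te_E = (1 + 4·3 + 5)/6 = 18/6 = 3
te_F = (11 + 4·14 + 23)/6 = 90/6 = 15
te_G = (9 + 4·12 + 15)/6 = 72/6 = 12
te_H = (7 + 4·10 + 19)/6 = 66/6 = 11

Forward pass:
ES_A = 0; EF_A = 10
ES_B = 0; EF_B = 14
ES_C = 0; EF_C = 7
ES_D = 0; EF_D = 8
ES_E = 0; EF_E = 3
ES_F = 8; EF_F = 8+15 = 23
ES_G = 10; EF_G = 10+12 = 22
ES_H = max(EF_B=14, EF_C=7, EF_E=3, EF_F=23, EF_G=22) = 23; EF_H = 23+11 = 34
Expected project duration μ = 34 days. Critical path: D → F → H.

Backward pass:
LF_H = 34; LS_H = 34−11 = 23
LF_G = LS_H = 23; LS_G = 23−12 = 11
LF_F = LS_H = 23; LS_F = 23−15 = 8
LF_E = LS_H = 23; LS_E = 23−3 = 20
LF_D = LS_F = 8; LS_D = 8−8 = 0
LF_C = LS_H = 23; LS_C = 23−7 = 16
LF_B = LS_H = 23; LS_B = 23−14 = 9
LF_A = LS_G = 11; LS_A = 11−10 = 1
Slack_E = LS_E − ES_E = 20 − 0 = 20

20 days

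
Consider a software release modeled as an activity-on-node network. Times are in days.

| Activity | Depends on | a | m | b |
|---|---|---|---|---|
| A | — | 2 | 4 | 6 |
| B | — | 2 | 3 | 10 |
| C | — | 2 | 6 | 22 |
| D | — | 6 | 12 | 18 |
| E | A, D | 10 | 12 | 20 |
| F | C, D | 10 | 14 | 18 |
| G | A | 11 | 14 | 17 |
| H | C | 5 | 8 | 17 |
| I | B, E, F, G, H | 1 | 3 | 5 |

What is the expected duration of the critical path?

te_A = (2 + 4·4 + 6)/6 = 24/6 = 4
te_B = (2 + 4·3 + 10)/6 = 24/6 = 4
te_C = (2 + 4·6 + 22)/6 = 48/6 = 8
te_D = (6 + 4·12 + 18)/6 = 72/6 = 12
te_E = (10 + 4·12 + 20)/6 = 78/6 = 13
te_F = (10 + 4·14 + 18)/6 = 84/6 = 14
te_G = (11 + 4·14 + 17)/6 = 84/6 = 14
te_H = (5 + 4·8 + 17)/6 = 54/6 = 9
te_I = (1 + 4·3 + 5)/6 = 18/6 = 3

Forward pass:
ES_A = 0; EF_A = 4
ES_B = 0; EF_B = 4
ES_C = 0; EF_C = 8
ES_D = 0; EF_D = 12
ES_E = max(EF_A=4, EF_D=12) = 12; EF_E = 12+13 = 25
ES_F = max(EF_C=8, EF_D=12) = 12; EF_F = 12+14 = 26
ES_G = 4; EF_G = 4+14 = 18
ES_H = 8; EF_H = 8+9 = 17
ES_I = max(EF_B=4, EF_E=25, EF_F=26, EF_G=18, EF_H=17) = 26; EF_I = 26+3 = 29
Expected project duration μ = 29 days. Critical path: D → F → I.

29 days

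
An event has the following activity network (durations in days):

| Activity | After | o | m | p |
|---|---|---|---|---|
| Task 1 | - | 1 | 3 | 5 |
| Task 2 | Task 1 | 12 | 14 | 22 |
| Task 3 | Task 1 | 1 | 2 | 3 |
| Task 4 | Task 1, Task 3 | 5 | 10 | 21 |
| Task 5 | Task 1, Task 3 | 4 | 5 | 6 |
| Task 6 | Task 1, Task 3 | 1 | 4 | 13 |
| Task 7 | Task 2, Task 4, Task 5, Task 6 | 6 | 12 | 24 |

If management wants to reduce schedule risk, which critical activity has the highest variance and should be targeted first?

te_Task 1 = (1 + 4·3 + 5)/6 = 18/6 = 3; σ²_Task 1 = ((5−1)/6)² = 0.444
te_Task 2 = (12 + 4·14 + 22)/6 = 90/6 = 15; σ²_Task 2 = ((22−12)/6)² = 2.778
te_Task 3 = (1 + 4·2 + 3)/6 = 12/6 = 2; σ²_Task 3 = ((3−1)/6)² = 0.111
te_Task 4 = (5 + 4·10 + 21)/6 = 66/6 = 11; σ²_Task 4 = ((21−5)/6)² = 7.111
te_Task 5 = (4 + 4·5 + 6)/6 = 30/6 = 5; σ²_Task 5 = ((6−4)/6)² = 0.111
te_Task 6 = (1 + 4·4 + 13)/6 = 30/6 = 5; σ²_Task 6 = ((13−1)/6)² = 4.000
te_Task 7 = (6 + 4·12 + 24)/6 = 78/6 = 13; σ²_Task 7 = ((24−6)/6)² = 9.000

Forward pass:
ES_Task 1 = 0; EF_Task 1 = 3
ES_Task 2 = 3; EF_Task 2 = 3+15 = 18
ES_Task 3 = 3; EF_Task 3 = 3+2 = 5
ES_Task 4 = max(EF_Task 1=3, EF_Task 3=5) = 5; EF_Task 4 = 5+11 = 16
ES_Task 5 = max(EF_Task 1=3, EF_Task 3=5) = 5; EF_Task 5 = 5+5 = 10
ES_Task 6 = max(EF_Task 1=3, EF_Task 3=5) = 5; EF_Task 6 = 5+5 = 10
ES_Task 7 = max(EF_Task 2=18, EF_Task 4=16, EF_Task 5=10, EF_Task 6=10) = 18; EF_Task 7 = 18+13 = 31
Expected project duration μ = 31 days. Critical path: Task 1 → Task 2 → Task 7.

Variances on critical path: σ²_Task 1=0.444, σ²_Task 2=2.778, σ²_Task 7=9.000.
Largest is σ²_Task 7 = 9.000.

Task 7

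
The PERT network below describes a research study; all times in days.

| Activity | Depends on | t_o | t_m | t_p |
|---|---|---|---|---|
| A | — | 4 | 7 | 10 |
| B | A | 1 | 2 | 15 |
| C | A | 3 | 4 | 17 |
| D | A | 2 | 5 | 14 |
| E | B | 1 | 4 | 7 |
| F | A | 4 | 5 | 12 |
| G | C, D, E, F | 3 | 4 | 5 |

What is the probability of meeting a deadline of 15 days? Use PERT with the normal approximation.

0.073

te_A = (4 + 4·7 + 10)/6 = 42/6 = 7; σ²_A = ((10−4)/6)² = 1.000
te_B = (1 + 4·2 + 15)/6 = 24/6 = 4; σ²_B = ((15−1)/6)² = 5.444
te_C = (3 + 4·4 + 17)/6 = 36/6 = 6; σ²_C = ((17−3)/6)² = 5.444
te_D = (2 + 4·5 + 14)/6 = 36/6 = 6; σ²_D = ((14−2)/6)² = 4.000
te_E = (1 + 4·4 + 7)/6 = 24/6 = 4; σ²_E = ((7−1)/6)² = 1.000
te_F = (4 + 4·5 + 12)/6 = 36/6 = 6; σ²_F = ((12−4)/6)² = 1.778
te_G = (3 + 4·4 + 5)/6 = 24/6 = 4; σ²_G = ((5−3)/6)² = 0.111

Forward pass:
ES_A = 0; EF_A = 7
ES_B = 7; EF_B = 7+4 = 11
ES_C = 7; EF_C = 7+6 = 13
ES_D = 7; EF_D = 7+6 = 13
ES_E = 11; EF_E = 11+4 = 15
ES_F = 7; EF_F = 7+6 = 13
ES_G = max(EF_C=13, EF_D=13, EF_E=15, EF_F=13) = 15; EF_G = 15+4 = 19
Expected project duration μ = 19 days. Critical path: A → B → E → G.

Variance along critical path = 1.000 + 5.444 + 1.000 + 0.111 = 7.556; σ = √7.556 = 2.749 days.
Z = (15 − 19) / 2.749 = -1.455
P(T ≤ 15) = Φ(-1.455) ≈ 0.073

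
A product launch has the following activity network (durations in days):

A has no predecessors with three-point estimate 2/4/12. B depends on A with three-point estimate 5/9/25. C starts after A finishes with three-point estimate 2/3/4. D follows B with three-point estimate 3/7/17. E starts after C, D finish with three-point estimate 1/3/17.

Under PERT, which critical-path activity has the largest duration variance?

B

te_A = (2 + 4·4 + 12)/6 = 30/6 = 5; σ²_A = ((12−2)/6)² = 2.778
te_B = (5 + 4·9 + 25)/6 = 66/6 = 11; σ²_B = ((25−5)/6)² = 11.111
te_C = (2 + 4·3 + 4)/6 = 18/6 = 3; σ²_C = ((4−2)/6)² = 0.111
te_D = (3 + 4·7 + 17)/6 = 48/6 = 8; σ²_D = ((17−3)/6)² = 5.444
te_E = (1 + 4·3 + 17)/6 = 30/6 = 5; σ²_E = ((17−1)/6)² = 7.111

Forward pass:
ES_A = 0; EF_A = 5
ES_B = 5; EF_B = 5+11 = 16
ES_C = 5; EF_C = 5+3 = 8
ES_D = 16; EF_D = 16+8 = 24
ES_E = max(EF_C=8, EF_D=24) = 24; EF_E = 24+5 = 29
Expected project duration μ = 29 days. Critical path: A → B → D → E.

Variances on critical path: σ²_A=2.778, σ²_B=11.111, σ²_D=5.444, σ²_E=7.111.
Largest is σ²_B = 11.111.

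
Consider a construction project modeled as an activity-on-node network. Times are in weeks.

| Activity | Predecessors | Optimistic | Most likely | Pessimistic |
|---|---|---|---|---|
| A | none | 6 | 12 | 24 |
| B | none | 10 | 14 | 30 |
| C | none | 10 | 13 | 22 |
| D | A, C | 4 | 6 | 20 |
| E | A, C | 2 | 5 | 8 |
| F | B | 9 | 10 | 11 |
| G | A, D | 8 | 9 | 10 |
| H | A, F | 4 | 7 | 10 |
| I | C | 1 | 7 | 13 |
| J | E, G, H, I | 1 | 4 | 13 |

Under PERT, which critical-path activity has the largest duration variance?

B

te_A = (6 + 4·12 + 24)/6 = 78/6 = 13; σ²_A = ((24−6)/6)² = 9.000
te_B = (10 + 4·14 + 30)/6 = 96/6 = 16; σ²_B = ((30−10)/6)² = 11.111
te_C = (10 + 4·13 + 22)/6 = 84/6 = 14; σ²_C = ((22−10)/6)² = 4.000
te_D = (4 + 4·6 + 20)/6 = 48/6 = 8; σ²_D = ((20−4)/6)² = 7.111
te_E = (2 + 4·5 + 8)/6 = 30/6 = 5; σ²_E = ((8−2)/6)² = 1.000
te_F = (9 + 4·10 + 11)/6 = 60/6 = 10; σ²_F = ((11−9)/6)² = 0.111
te_G = (8 + 4·9 + 10)/6 = 54/6 = 9; σ²_G = ((10−8)/6)² = 0.111
te_H = (4 + 4·7 + 10)/6 = 42/6 = 7; σ²_H = ((10−4)/6)² = 1.000
te_I = (1 + 4·7 + 13)/6 = 42/6 = 7; σ²_I = ((13−1)/6)² = 4.000
te_J = (1 + 4·4 + 13)/6 = 30/6 = 5; σ²_J = ((13−1)/6)² = 4.000

Forward pass:
ES_A = 0; EF_A = 13
ES_B = 0; EF_B = 16
ES_C = 0; EF_C = 14
ES_D = max(EF_A=13, EF_C=14) = 14; EF_D = 14+8 = 22
ES_E = max(EF_A=13, EF_C=14) = 14; EF_E = 14+5 = 19
ES_F = 16; EF_F = 16+10 = 26
ES_G = max(EF_A=13, EF_D=22) = 22; EF_G = 22+9 = 31
ES_H = max(EF_A=13, EF_F=26) = 26; EF_H = 26+7 = 33
ES_I = 14; EF_I = 14+7 = 21
ES_J = max(EF_E=19, EF_G=31, EF_H=33, EF_I=21) = 33; EF_J = 33+5 = 38
Expected project duration μ = 38 weeks. Critical path: B → F → H → J.

Variances on critical path: σ²_B=11.111, σ²_F=0.111, σ²_H=1.000, σ²_J=4.000.
Largest is σ²_B = 11.111.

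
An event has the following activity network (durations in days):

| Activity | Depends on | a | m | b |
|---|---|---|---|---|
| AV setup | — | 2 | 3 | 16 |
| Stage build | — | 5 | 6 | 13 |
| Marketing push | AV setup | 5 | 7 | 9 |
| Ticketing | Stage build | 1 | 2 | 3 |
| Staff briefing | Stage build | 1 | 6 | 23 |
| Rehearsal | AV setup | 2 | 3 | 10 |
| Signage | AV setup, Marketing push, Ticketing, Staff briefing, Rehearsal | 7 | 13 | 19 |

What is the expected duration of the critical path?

28 days

te_AV setup = (2 + 4·3 + 16)/6 = 30/6 = 5
te_Stage build = (5 + 4·6 + 13)/6 = 42/6 = 7
te_Marketing push = (5 + 4·7 + 9)/6 = 42/6 = 7
te_Ticketing = (1 + 4·2 + 3)/6 = 12/6 = 2
te_Staff briefing = (1 + 4·6 + 23)/6 = 48/6 = 8
te_Rehearsal = (2 + 4·3 + 10)/6 = 24/6 = 4
te_Signage = (7 + 4·13 + 19)/6 = 78/6 = 13

Forward pass:
ES_AV setup = 0; EF_AV setup = 5
ES_Stage build = 0; EF_Stage build = 7
ES_Marketing push = 5; EF_Marketing push = 5+7 = 12
ES_Ticketing = 7; EF_Ticketing = 7+2 = 9
ES_Staff briefing = 7; EF_Staff briefing = 7+8 = 15
ES_Rehearsal = 5; EF_Rehearsal = 5+4 = 9
ES_Signage = max(EF_AV setup=5, EF_Marketing push=12, EF_Ticketing=9, EF_Staff briefing=15, EF_Rehearsal=9) = 15; EF_Signage = 15+13 = 28
Expected project duration μ = 28 days. Critical path: Stage build → Staff briefing → Signage.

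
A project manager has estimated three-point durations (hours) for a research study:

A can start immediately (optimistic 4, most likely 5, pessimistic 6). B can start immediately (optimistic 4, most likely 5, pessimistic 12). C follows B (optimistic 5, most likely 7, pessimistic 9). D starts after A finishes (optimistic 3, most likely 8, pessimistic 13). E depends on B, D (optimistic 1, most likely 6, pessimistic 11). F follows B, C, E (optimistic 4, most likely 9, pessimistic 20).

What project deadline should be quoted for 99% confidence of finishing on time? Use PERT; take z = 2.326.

te_A = (4 + 4·5 + 6)/6 = 30/6 = 5; σ²_A = ((6−4)/6)² = 0.111
te_B = (4 + 4·5 + 12)/6 = 36/6 = 6; σ²_B = ((12−4)/6)² = 1.778
te_C = (5 + 4·7 + 9)/6 = 42/6 = 7; σ²_C = ((9−5)/6)² = 0.444
te_D = (3 + 4·8 + 13)/6 = 48/6 = 8; σ²_D = ((13−3)/6)² = 2.778
te_E = (1 + 4·6 + 11)/6 = 36/6 = 6; σ²_E = ((11−1)/6)² = 2.778
te_F = (4 + 4·9 + 20)/6 = 60/6 = 10; σ²_F = ((20−4)/6)² = 7.111

Forward pass:
ES_A = 0; EF_A = 5
ES_B = 0; EF_B = 6
ES_C = 6; EF_C = 6+7 = 13
ES_D = 5; EF_D = 5+8 = 13
ES_E = max(EF_B=6, EF_D=13) = 13; EF_E = 13+6 = 19
ES_F = max(EF_B=6, EF_C=13, EF_E=19) = 19; EF_F = 19+10 = 29
Expected project duration μ = 29 hours. Critical path: A → D → E → F.

Variance along critical path = 0.111 + 2.778 + 2.778 + 7.111 = 12.778; σ = 3.575 hours.
D = μ + z·σ = 29 + 2.326·3.575 = 37.3 hours

37.3 hours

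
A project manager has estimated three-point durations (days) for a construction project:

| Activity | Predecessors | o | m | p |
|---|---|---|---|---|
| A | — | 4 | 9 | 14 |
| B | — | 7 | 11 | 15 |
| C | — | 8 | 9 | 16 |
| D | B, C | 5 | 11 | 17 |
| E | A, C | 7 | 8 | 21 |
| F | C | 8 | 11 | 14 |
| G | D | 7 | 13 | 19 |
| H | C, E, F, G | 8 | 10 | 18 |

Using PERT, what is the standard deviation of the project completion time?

te_A = (4 + 4·9 + 14)/6 = 54/6 = 9; σ²_A = ((14−4)/6)² = 2.778
te_B = (7 + 4·11 + 15)/6 = 66/6 = 11; σ²_B = ((15−7)/6)² = 1.778
te_C = (8 + 4·9 + 16)/6 = 60/6 = 10; σ²_C = ((16−8)/6)² = 1.778
te_D = (5 + 4·11 + 17)/6 = 66/6 = 11; σ²_D = ((17−5)/6)² = 4.000
te_E = (7 + 4·8 + 21)/6 = 60/6 = 10; σ²_E = ((21−7)/6)² = 5.444
te_F = (8 + 4·11 + 14)/6 = 66/6 = 11; σ²_F = ((14−8)/6)² = 1.000
te_G = (7 + 4·13 + 19)/6 = 78/6 = 13; σ²_G = ((19−7)/6)² = 4.000
te_H = (8 + 4·10 + 18)/6 = 66/6 = 11; σ²_H = ((18−8)/6)² = 2.778

Forward pass:
ES_A = 0; EF_A = 9
ES_B = 0; EF_B = 11
ES_C = 0; EF_C = 10
ES_D = max(EF_B=11, EF_C=10) = 11; EF_D = 11+11 = 22
ES_E = max(EF_A=9, EF_C=10) = 10; EF_E = 10+10 = 20
ES_F = 10; EF_F = 10+11 = 21
ES_G = 22; EF_G = 22+13 = 35
ES_H = max(EF_C=10, EF_E=20, EF_F=21, EF_G=35) = 35; EF_H = 35+11 = 46
Expected project duration μ = 46 days. Critical path: B → D → G → H.

Variance along critical path = 1.778 + 4.000 + 4.000 + 2.778 = 12.556
σ = √12.556 = 3.543 days

3.54 days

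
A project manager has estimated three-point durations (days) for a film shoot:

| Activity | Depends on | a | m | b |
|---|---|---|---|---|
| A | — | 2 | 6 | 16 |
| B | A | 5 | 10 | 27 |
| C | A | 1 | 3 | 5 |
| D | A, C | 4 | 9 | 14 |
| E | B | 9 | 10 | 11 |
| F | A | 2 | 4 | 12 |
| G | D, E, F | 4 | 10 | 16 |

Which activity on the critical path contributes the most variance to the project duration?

B

te_A = (2 + 4·6 + 16)/6 = 42/6 = 7; σ²_A = ((16−2)/6)² = 5.444
te_B = (5 + 4·10 + 27)/6 = 72/6 = 12; σ²_B = ((27−5)/6)² = 13.444
te_C = (1 + 4·3 + 5)/6 = 18/6 = 3; σ²_C = ((5−1)/6)² = 0.444
te_D = (4 + 4·9 + 14)/6 = 54/6 = 9; σ²_D = ((14−4)/6)² = 2.778
te_E = (9 + 4·10 + 11)/6 = 60/6 = 10; σ²_E = ((11−9)/6)² = 0.111
te_F = (2 + 4·4 + 12)/6 = 30/6 = 5; σ²_F = ((12−2)/6)² = 2.778
te_G = (4 + 4·10 + 16)/6 = 60/6 = 10; σ²_G = ((16−4)/6)² = 4.000

Forward pass:
ES_A = 0; EF_A = 7
ES_B = 7; EF_B = 7+12 = 19
ES_C = 7; EF_C = 7+3 = 10
ES_D = max(EF_A=7, EF_C=10) = 10; EF_D = 10+9 = 19
ES_E = 19; EF_E = 19+10 = 29
ES_F = 7; EF_F = 7+5 = 12
ES_G = max(EF_D=19, EF_E=29, EF_F=12) = 29; EF_G = 29+10 = 39
Expected project duration μ = 39 days. Critical path: A → B → E → G.

Variances on critical path: σ²_A=5.444, σ²_B=13.444, σ²_E=0.111, σ²_G=4.000.
Largest is σ²_B = 13.444.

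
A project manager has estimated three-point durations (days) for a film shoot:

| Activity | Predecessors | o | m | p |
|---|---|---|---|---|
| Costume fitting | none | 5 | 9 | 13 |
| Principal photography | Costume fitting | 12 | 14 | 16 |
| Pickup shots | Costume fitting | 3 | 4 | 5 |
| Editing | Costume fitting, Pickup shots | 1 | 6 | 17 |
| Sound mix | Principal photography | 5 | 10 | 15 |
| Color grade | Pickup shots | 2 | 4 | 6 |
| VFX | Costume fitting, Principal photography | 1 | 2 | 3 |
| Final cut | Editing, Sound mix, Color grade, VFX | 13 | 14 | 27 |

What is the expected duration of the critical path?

49 days

te_Costume fitting = (5 + 4·9 + 13)/6 = 54/6 = 9
te_Principal photography = (12 + 4·14 + 16)/6 = 84/6 = 14
te_Pickup shots = (3 + 4·4 + 5)/6 = 24/6 = 4
te_Editing = (1 + 4·6 + 17)/6 = 42/6 = 7
te_Sound mix = (5 + 4·10 + 15)/6 = 60/6 = 10
te_Color grade = (2 + 4·4 + 6)/6 = 24/6 = 4
te_VFX = (1 + 4·2 + 3)/6 = 12/6 = 2
te_Final cut = (13 + 4·14 + 27)/6 = 96/6 = 16

Forward pass:
ES_Costume fitting = 0; EF_Costume fitting = 9
ES_Principal photography = 9; EF_Principal photography = 9+14 = 23
ES_Pickup shots = 9; EF_Pickup shots = 9+4 = 13
ES_Editing = max(EF_Costume fitting=9, EF_Pickup shots=13) = 13; EF_Editing = 13+7 = 20
ES_Sound mix = 23; EF_Sound mix = 23+10 = 33
ES_Color grade = 13; EF_Color grade = 13+4 = 17
ES_VFX = max(EF_Costume fitting=9, EF_Principal photography=23) = 23; EF_VFX = 23+2 = 25
ES_Final cut = max(EF_Editing=20, EF_Sound mix=33, EF_Color grade=17, EF_VFX=25) = 33; EF_Final cut = 33+16 = 49
Expected project duration μ = 49 days. Critical path: Costume fitting → Principal photography → Sound mix → Final cut.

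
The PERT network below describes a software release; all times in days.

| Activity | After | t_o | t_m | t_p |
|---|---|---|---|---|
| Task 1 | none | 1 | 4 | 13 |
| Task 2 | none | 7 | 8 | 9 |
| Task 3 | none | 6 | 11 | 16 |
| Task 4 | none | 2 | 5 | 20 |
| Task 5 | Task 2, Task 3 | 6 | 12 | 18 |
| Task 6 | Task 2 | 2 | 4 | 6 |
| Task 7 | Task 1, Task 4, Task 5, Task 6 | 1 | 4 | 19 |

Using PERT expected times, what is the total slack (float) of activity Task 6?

te_Task 1 = (1 + 4·4 + 13)/6 = 30/6 = 5
te_Task 2 = (7 + 4·8 + 9)/6 = 48/6 = 8
te_Task 3 = (6 + 4·11 + 16)/6 = 66/6 = 11
te_Task 4 = (2 + 4·5 + 20)/6 = 42/6 = 7
te_Task 5 = (6 + 4·12 + 18)/6 = 72/6 = 12
te_Task 6 = (2 + 4·4 + 6)/6 = 24/6 = 4
te_Task 7 = (1 + 4·4 + 19)/6 = 36/6 = 6

Forward pass:
ES_Task 1 = 0; EF_Task 1 = 5
ES_Task 2 = 0; EF_Task 2 = 8
ES_Task 3 = 0; EF_Task 3 = 11
ES_Task 4 = 0; EF_Task 4 = 7
ES_Task 5 = max(EF_Task 2=8, EF_Task 3=11) = 11; EF_Task 5 = 11+12 = 23
ES_Task 6 = 8; EF_Task 6 = 8+4 = 12
ES_Task 7 = max(EF_Task 1=5, EF_Task 4=7, EF_Task 5=23, EF_Task 6=12) = 23; EF_Task 7 = 23+6 = 29
Expected project duration μ = 29 days. Critical path: Task 3 → Task 5 → Task 7.

Backward pass:
LF_Task 7 = 29; LS_Task 7 = 29−6 = 23
LF_Task 6 = LS_Task 7 = 23; LS_Task 6 = 23−4 = 19
LF_Task 5 = LS_Task 7 = 23; LS_Task 5 = 23−12 = 11
LF_Task 4 = LS_Task 7 = 23; LS_Task 4 = 23−7 = 16
LF_Task 3 = LS_Task 5 = 11; LS_Task 3 = 11−11 = 0
LF_Task 2 = min(LS_Task 5=11, LS_Task 6=19) = 11; LS_Task 2 = 11−8 = 3
LF_Task 1 = LS_Task 7 = 23; LS_Task 1 = 23−5 = 18
Slack_Task 6 = LS_Task 6 − ES_Task 6 = 19 − 8 = 11

11 days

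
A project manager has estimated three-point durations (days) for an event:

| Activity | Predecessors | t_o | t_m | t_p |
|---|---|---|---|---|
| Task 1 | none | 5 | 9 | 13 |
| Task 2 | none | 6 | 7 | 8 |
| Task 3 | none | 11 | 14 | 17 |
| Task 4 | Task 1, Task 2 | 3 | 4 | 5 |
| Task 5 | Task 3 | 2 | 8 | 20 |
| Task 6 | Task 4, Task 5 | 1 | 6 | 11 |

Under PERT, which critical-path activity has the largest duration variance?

Task 5

te_Task 1 = (5 + 4·9 + 13)/6 = 54/6 = 9; σ²_Task 1 = ((13−5)/6)² = 1.778
te_Task 2 = (6 + 4·7 + 8)/6 = 42/6 = 7; σ²_Task 2 = ((8−6)/6)² = 0.111
te_Task 3 = (11 + 4·14 + 17)/6 = 84/6 = 14; σ²_Task 3 = ((17−11)/6)² = 1.000
te_Task 4 = (3 + 4·4 + 5)/6 = 24/6 = 4; σ²_Task 4 = ((5−3)/6)² = 0.111
te_Task 5 = (2 + 4·8 + 20)/6 = 54/6 = 9; σ²_Task 5 = ((20−2)/6)² = 9.000
te_Task 6 = (1 + 4·6 + 11)/6 = 36/6 = 6; σ²_Task 6 = ((11−1)/6)² = 2.778

Forward pass:
ES_Task 1 = 0; EF_Task 1 = 9
ES_Task 2 = 0; EF_Task 2 = 7
ES_Task 3 = 0; EF_Task 3 = 14
ES_Task 4 = max(EF_Task 1=9, EF_Task 2=7) = 9; EF_Task 4 = 9+4 = 13
ES_Task 5 = 14; EF_Task 5 = 14+9 = 23
ES_Task 6 = max(EF_Task 4=13, EF_Task 5=23) = 23; EF_Task 6 = 23+6 = 29
Expected project duration μ = 29 days. Critical path: Task 3 → Task 5 → Task 6.

Variances on critical path: σ²_Task 3=1.000, σ²_Task 5=9.000, σ²_Task 6=2.778.
Largest is σ²_Task 5 = 9.000.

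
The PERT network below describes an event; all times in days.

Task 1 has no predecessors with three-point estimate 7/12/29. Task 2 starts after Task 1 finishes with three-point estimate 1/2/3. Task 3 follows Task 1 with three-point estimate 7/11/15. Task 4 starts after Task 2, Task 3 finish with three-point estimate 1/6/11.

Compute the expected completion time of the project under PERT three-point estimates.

31 days

te_Task 1 = (7 + 4·12 + 29)/6 = 84/6 = 14
te_Task 2 = (1 + 4·2 + 3)/6 = 12/6 = 2
te_Task 3 = (7 + 4·11 + 15)/6 = 66/6 = 11
te_Task 4 = (1 + 4·6 + 11)/6 = 36/6 = 6

Forward pass:
ES_Task 1 = 0; EF_Task 1 = 14
ES_Task 2 = 14; EF_Task 2 = 14+2 = 16
ES_Task 3 = 14; EF_Task 3 = 14+11 = 25
ES_Task 4 = max(EF_Task 2=16, EF_Task 3=25) = 25; EF_Task 4 = 25+6 = 31
Expected project duration μ = 31 days. Critical path: Task 1 → Task 3 → Task 4.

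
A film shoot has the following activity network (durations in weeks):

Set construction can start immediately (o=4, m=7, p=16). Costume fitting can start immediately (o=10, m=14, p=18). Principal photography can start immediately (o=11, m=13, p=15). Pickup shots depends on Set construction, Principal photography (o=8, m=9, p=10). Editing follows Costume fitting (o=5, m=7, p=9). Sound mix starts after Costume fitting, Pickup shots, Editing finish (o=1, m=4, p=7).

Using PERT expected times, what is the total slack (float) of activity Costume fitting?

1 weeks

te_Set construction = (4 + 4·7 + 16)/6 = 48/6 = 8
te_Costume fitting = (10 + 4·14 + 18)/6 = 84/6 = 14
te_Principal photography = (11 + 4·13 + 15)/6 = 78/6 = 13
te_Pickup shots = (8 + 4·9 + 10)/6 = 54/6 = 9
te_Editing = (5 + 4·7 + 9)/6 = 42/6 = 7
te_Sound mix = (1 + 4·4 + 7)/6 = 24/6 = 4

Forward pass:
ES_Set construction = 0; EF_Set construction = 8
ES_Costume fitting = 0; EF_Costume fitting = 14
ES_Principal photography = 0; EF_Principal photography = 13
ES_Pickup shots = max(EF_Set construction=8, EF_Principal photography=13) = 13; EF_Pickup shots = 13+9 = 22
ES_Editing = 14; EF_Editing = 14+7 = 21
ES_Sound mix = max(EF_Costume fitting=14, EF_Pickup shots=22, EF_Editing=21) = 22; EF_Sound mix = 22+4 = 26
Expected project duration μ = 26 weeks. Critical path: Principal photography → Pickup shots → Sound mix.

Backward pass:
LF_Sound mix = 26; LS_Sound mix = 26−4 = 22
LF_Editing = LS_Sound mix = 22; LS_Editing = 22−7 = 15
LF_Pickup shots = LS_Sound mix = 22; LS_Pickup shots = 22−9 = 13
LF_Principal photography = LS_Pickup shots = 13; LS_Principal photography = 13−13 = 0
LF_Costume fitting = min(LS_Editing=15, LS_Sound mix=22) = 15; LS_Costume fitting = 15−14 = 1
LF_Set construction = LS_Pickup shots = 13; LS_Set construction = 13−8 = 5
Slack_Costume fitting = LS_Costume fitting − ES_Costume fitting = 1 − 0 = 1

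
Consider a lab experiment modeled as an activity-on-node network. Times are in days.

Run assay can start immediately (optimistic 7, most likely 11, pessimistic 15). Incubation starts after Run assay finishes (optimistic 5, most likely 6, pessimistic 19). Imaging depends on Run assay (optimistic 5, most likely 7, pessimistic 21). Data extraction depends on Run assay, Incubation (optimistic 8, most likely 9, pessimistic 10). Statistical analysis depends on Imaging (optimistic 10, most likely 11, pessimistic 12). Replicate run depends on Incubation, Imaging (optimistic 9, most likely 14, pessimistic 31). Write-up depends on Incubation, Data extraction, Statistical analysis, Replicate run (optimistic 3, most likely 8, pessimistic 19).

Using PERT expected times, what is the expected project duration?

te_Run assay = (7 + 4·11 + 15)/6 = 66/6 = 11
te_Incubation = (5 + 4·6 + 19)/6 = 48/6 = 8
te_Imaging = (5 + 4·7 + 21)/6 = 54/6 = 9
te_Data extraction = (8 + 4·9 + 10)/6 = 54/6 = 9
te_Statistical analysis = (10 + 4·11 + 12)/6 = 66/6 = 11
te_Replicate run = (9 + 4·14 + 31)/6 = 96/6 = 16
te_Write-up = (3 + 4·8 + 19)/6 = 54/6 = 9

Forward pass:
ES_Run assay = 0; EF_Run assay = 11
ES_Incubation = 11; EF_Incubation = 11+8 = 19
ES_Imaging = 11; EF_Imaging = 11+9 = 20
ES_Data extraction = max(EF_Run assay=11, EF_Incubation=19) = 19; EF_Data extraction = 19+9 = 28
ES_Statistical analysis = 20; EF_Statistical analysis = 20+11 = 31
ES_Replicate run = max(EF_Incubation=19, EF_Imaging=20) = 20; EF_Replicate run = 20+16 = 36
ES_Write-up = max(EF_Incubation=19, EF_Data extraction=28, EF_Statistical analysis=31, EF_Replicate run=36) = 36; EF_Write-up = 36+9 = 45
Expected project duration μ = 45 days. Critical path: Run assay → Imaging → Replicate run → Write-up.

45 days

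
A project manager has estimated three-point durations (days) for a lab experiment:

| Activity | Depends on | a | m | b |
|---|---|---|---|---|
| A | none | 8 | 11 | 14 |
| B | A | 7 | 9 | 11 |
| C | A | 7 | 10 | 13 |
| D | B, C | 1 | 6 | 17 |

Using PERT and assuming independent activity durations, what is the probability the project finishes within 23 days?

0.049

te_A = (8 + 4·11 + 14)/6 = 66/6 = 11; σ²_A = ((14−8)/6)² = 1.000
te_B = (7 + 4·9 + 11)/6 = 54/6 = 9; σ²_B = ((11−7)/6)² = 0.444
te_C = (7 + 4·10 + 13)/6 = 60/6 = 10; σ²_C = ((13−7)/6)² = 1.000
te_D = (1 + 4·6 + 17)/6 = 42/6 = 7; σ²_D = ((17−1)/6)² = 7.111

Forward pass:
ES_A = 0; EF_A = 11
ES_B = 11; EF_B = 11+9 = 20
ES_C = 11; EF_C = 11+10 = 21
ES_D = max(EF_B=20, EF_C=21) = 21; EF_D = 21+7 = 28
Expected project duration μ = 28 days. Critical path: A → C → D.

Variance along critical path = 1.000 + 1.000 + 7.111 = 9.111; σ = √9.111 = 3.018 days.
Z = (23 − 28) / 3.018 = -1.656
P(T ≤ 23) = Φ(-1.656) ≈ 0.049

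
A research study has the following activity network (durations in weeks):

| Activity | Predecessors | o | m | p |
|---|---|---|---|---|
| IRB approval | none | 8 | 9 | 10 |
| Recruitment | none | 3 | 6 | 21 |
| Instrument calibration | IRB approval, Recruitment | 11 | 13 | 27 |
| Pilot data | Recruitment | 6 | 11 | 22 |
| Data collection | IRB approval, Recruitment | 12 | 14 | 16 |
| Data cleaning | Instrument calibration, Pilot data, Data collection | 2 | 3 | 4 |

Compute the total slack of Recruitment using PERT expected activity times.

te_IRB approval = (8 + 4·9 + 10)/6 = 54/6 = 9
te_Recruitment = (3 + 4·6 + 21)/6 = 48/6 = 8
te_Instrument calibration = (11 + 4·13 + 27)/6 = 90/6 = 15
te_Pilot data = (6 + 4·11 + 22)/6 = 72/6 = 12
te_Data collection = (12 + 4·14 + 16)/6 = 84/6 = 14
te_Data cleaning = (2 + 4·3 + 4)/6 = 18/6 = 3

Forward pass:
ES_IRB approval = 0; EF_IRB approval = 9
ES_Recruitment = 0; EF_Recruitment = 8
ES_Instrument calibration = max(EF_IRB approval=9, EF_Recruitment=8) = 9; EF_Instrument calibration = 9+15 = 24
ES_Pilot data = 8; EF_Pilot data = 8+12 = 20
ES_Data collection = max(EF_IRB approval=9, EF_Recruitment=8) = 9; EF_Data collection = 9+14 = 23
ES_Data cleaning = max(EF_Instrument calibration=24, EF_Pilot data=20, EF_Data collection=23) = 24; EF_Data cleaning = 24+3 = 27
Expected project duration μ = 27 weeks. Critical path: IRB approval → Instrument calibration → Data cleaning.

Backward pass:
LF_Data cleaning = 27; LS_Data cleaning = 27−3 = 24
LF_Data collection = LS_Data cleaning = 24; LS_Data collection = 24−14 = 10
LF_Pilot data = LS_Data cleaning = 24; LS_Pilot data = 24−12 = 12
LF_Instrument calibration = LS_Data cleaning = 24; LS_Instrument calibration = 24−15 = 9
LF_Recruitment = min(LS_Instrument calibration=9, LS_Pilot data=12, LS_Data collection=10) = 9; LS_Recruitment = 9−8 = 1
LF_IRB approval = min(LS_Instrument calibration=9, LS_Data collection=10) = 9; LS_IRB approval = 9−9 = 0
Slack_Recruitment = LS_Recruitment − ES_Recruitment = 1 − 0 = 1

1 weeks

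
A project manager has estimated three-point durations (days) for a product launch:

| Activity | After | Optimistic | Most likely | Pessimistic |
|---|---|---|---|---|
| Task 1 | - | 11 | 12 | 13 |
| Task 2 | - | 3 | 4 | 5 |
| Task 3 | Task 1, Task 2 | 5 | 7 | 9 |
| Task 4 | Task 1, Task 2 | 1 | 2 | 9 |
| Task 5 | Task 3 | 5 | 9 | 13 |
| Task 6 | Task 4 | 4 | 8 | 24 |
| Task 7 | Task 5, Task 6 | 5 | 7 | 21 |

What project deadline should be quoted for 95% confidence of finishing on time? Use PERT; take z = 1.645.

te_Task 1 = (11 + 4·12 + 13)/6 = 72/6 = 12; σ²_Task 1 = ((13−11)/6)² = 0.111
te_Task 2 = (3 + 4·4 + 5)/6 = 24/6 = 4; σ²_Task 2 = ((5−3)/6)² = 0.111
te_Task 3 = (5 + 4·7 + 9)/6 = 42/6 = 7; σ²_Task 3 = ((9−5)/6)² = 0.444
te_Task 4 = (1 + 4·2 + 9)/6 = 18/6 = 3; σ²_Task 4 = ((9−1)/6)² = 1.778
te_Task 5 = (5 + 4·9 + 13)/6 = 54/6 = 9; σ²_Task 5 = ((13−5)/6)² = 1.778
te_Task 6 = (4 + 4·8 + 24)/6 = 60/6 = 10; σ²_Task 6 = ((24−4)/6)² = 11.111
te_Task 7 = (5 + 4·7 + 21)/6 = 54/6 = 9; σ²_Task 7 = ((21−5)/6)² = 7.111

Forward pass:
ES_Task 1 = 0; EF_Task 1 = 12
ES_Task 2 = 0; EF_Task 2 = 4
ES_Task 3 = max(EF_Task 1=12, EF_Task 2=4) = 12; EF_Task 3 = 12+7 = 19
ES_Task 4 = max(EF_Task 1=12, EF_Task 2=4) = 12; EF_Task 4 = 12+3 = 15
ES_Task 5 = 19; EF_Task 5 = 19+9 = 28
ES_Task 6 = 15; EF_Task 6 = 15+10 = 25
ES_Task 7 = max(EF_Task 5=28, EF_Task 6=25) = 28; EF_Task 7 = 28+9 = 37
Expected project duration μ = 37 days. Critical path: Task 1 → Task 3 → Task 5 → Task 7.

Variance along critical path = 0.111 + 0.444 + 1.778 + 7.111 = 9.444; σ = 3.073 days.
D = μ + z·σ = 37 + 1.645·3.073 = 42.1 days

42.1 days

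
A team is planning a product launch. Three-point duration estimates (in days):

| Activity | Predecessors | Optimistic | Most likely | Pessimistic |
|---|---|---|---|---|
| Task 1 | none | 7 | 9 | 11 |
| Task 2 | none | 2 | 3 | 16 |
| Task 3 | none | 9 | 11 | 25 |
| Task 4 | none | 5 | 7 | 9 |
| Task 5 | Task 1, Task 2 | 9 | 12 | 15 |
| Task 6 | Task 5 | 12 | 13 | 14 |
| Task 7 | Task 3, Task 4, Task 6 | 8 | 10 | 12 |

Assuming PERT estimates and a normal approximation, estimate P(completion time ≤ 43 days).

0.240

te_Task 1 = (7 + 4·9 + 11)/6 = 54/6 = 9; σ²_Task 1 = ((11−7)/6)² = 0.444
te_Task 2 = (2 + 4·3 + 16)/6 = 30/6 = 5; σ²_Task 2 = ((16−2)/6)² = 5.444
te_Task 3 = (9 + 4·11 + 25)/6 = 78/6 = 13; σ²_Task 3 = ((25−9)/6)² = 7.111
te_Task 4 = (5 + 4·7 + 9)/6 = 42/6 = 7; σ²_Task 4 = ((9−5)/6)² = 0.444
te_Task 5 = (9 + 4·12 + 15)/6 = 72/6 = 12; σ²_Task 5 = ((15−9)/6)² = 1.000
te_Task 6 = (12 + 4·13 + 14)/6 = 78/6 = 13; σ²_Task 6 = ((14−12)/6)² = 0.111
te_Task 7 = (8 + 4·10 + 12)/6 = 60/6 = 10; σ²_Task 7 = ((12−8)/6)² = 0.444

Forward pass:
ES_Task 1 = 0; EF_Task 1 = 9
ES_Task 2 = 0; EF_Task 2 = 5
ES_Task 3 = 0; EF_Task 3 = 13
ES_Task 4 = 0; EF_Task 4 = 7
ES_Task 5 = max(EF_Task 1=9, EF_Task 2=5) = 9; EF_Task 5 = 9+12 = 21
ES_Task 6 = 21; EF_Task 6 = 21+13 = 34
ES_Task 7 = max(EF_Task 3=13, EF_Task 4=7, EF_Task 6=34) = 34; EF_Task 7 = 34+10 = 44
Expected project duration μ = 44 days. Critical path: Task 1 → Task 5 → Task 6 → Task 7.

Variance along critical path = 0.444 + 1.000 + 0.111 + 0.444 = 2.000; σ = √2.000 = 1.414 days.
Z = (43 − 44) / 1.414 = -0.707
P(T ≤ 43) = Φ(-0.707) ≈ 0.240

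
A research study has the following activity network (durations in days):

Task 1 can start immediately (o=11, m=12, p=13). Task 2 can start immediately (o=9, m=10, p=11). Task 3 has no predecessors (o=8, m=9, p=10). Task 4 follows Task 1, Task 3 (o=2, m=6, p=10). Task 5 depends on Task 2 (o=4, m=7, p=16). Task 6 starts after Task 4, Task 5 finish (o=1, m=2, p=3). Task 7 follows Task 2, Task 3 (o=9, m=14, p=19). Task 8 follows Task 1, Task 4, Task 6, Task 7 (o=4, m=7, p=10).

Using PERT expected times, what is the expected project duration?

31 days

te_Task 1 = (11 + 4·12 + 13)/6 = 72/6 = 12
te_Task 2 = (9 + 4·10 + 11)/6 = 60/6 = 10
te_Task 3 = (8 + 4·9 + 10)/6 = 54/6 = 9
te_Task 4 = (2 + 4·6 + 10)/6 = 36/6 = 6
te_Task 5 = (4 + 4·7 + 16)/6 = 48/6 = 8
te_Task 6 = (1 + 4·2 + 3)/6 = 12/6 = 2
te_Task 7 = (9 + 4·14 + 19)/6 = 84/6 = 14
te_Task 8 = (4 + 4·7 + 10)/6 = 42/6 = 7

Forward pass:
ES_Task 1 = 0; EF_Task 1 = 12
ES_Task 2 = 0; EF_Task 2 = 10
ES_Task 3 = 0; EF_Task 3 = 9
ES_Task 4 = max(EF_Task 1=12, EF_Task 3=9) = 12; EF_Task 4 = 12+6 = 18
ES_Task 5 = 10; EF_Task 5 = 10+8 = 18
ES_Task 6 = max(EF_Task 4=18, EF_Task 5=18) = 18; EF_Task 6 = 18+2 = 20
ES_Task 7 = max(EF_Task 2=10, EF_Task 3=9) = 10; EF_Task 7 = 10+14 = 24
ES_Task 8 = max(EF_Task 1=12, EF_Task 4=18, EF_Task 6=20, EF_Task 7=24) = 24; EF_Task 8 = 24+7 = 31
Expected project duration μ = 31 days. Critical path: Task 2 → Task 7 → Task 8.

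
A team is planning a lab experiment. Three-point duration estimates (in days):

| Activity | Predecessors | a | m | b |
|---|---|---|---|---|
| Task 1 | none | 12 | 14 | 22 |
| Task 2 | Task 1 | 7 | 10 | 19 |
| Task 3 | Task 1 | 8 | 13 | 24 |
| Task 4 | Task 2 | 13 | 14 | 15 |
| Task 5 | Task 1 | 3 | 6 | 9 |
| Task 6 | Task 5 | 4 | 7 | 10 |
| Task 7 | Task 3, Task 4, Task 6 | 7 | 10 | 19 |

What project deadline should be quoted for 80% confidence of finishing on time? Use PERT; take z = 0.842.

te_Task 1 = (12 + 4·14 + 22)/6 = 90/6 = 15; σ²_Task 1 = ((22−12)/6)² = 2.778
te_Task 2 = (7 + 4·10 + 19)/6 = 66/6 = 11; σ²_Task 2 = ((19−7)/6)² = 4.000
te_Task 3 = (8 + 4·13 + 24)/6 = 84/6 = 14; σ²_Task 3 = ((24−8)/6)² = 7.111
te_Task 4 = (13 + 4·14 + 15)/6 = 84/6 = 14; σ²_Task 4 = ((15−13)/6)² = 0.111
te_Task 5 = (3 + 4·6 + 9)/6 = 36/6 = 6; σ²_Task 5 = ((9−3)/6)² = 1.000
te_Task 6 = (4 + 4·7 + 10)/6 = 42/6 = 7; σ²_Task 6 = ((10−4)/6)² = 1.000
te_Task 7 = (7 + 4·10 + 19)/6 = 66/6 = 11; σ²_Task 7 = ((19−7)/6)² = 4.000

Forward pass:
ES_Task 1 = 0; EF_Task 1 = 15
ES_Task 2 = 15; EF_Task 2 = 15+11 = 26
ES_Task 3 = 15; EF_Task 3 = 15+14 = 29
ES_Task 4 = 26; EF_Task 4 = 26+14 = 40
ES_Task 5 = 15; EF_Task 5 = 15+6 = 21
ES_Task 6 = 21; EF_Task 6 = 21+7 = 28
ES_Task 7 = max(EF_Task 3=29, EF_Task 4=40, EF_Task 6=28) = 40; EF_Task 7 = 40+11 = 51
Expected project duration μ = 51 days. Critical path: Task 1 → Task 2 → Task 4 → Task 7.

Variance along critical path = 2.778 + 4.000 + 0.111 + 4.000 = 10.889; σ = 3.300 days.
D = μ + z·σ = 51 + 0.842·3.300 = 53.8 days

53.8 days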